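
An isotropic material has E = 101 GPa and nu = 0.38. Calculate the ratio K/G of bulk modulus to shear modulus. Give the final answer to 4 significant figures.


G = E / (2*(1+nu))
G = 101 / (2*(1+0.38)) = 36.5942 GPa
K = E / (3*(1-2*nu))
K = 101 / (3*(1-2*0.38)) = 140.278 GPa
K/G = 140.278 / 36.5942 = 3.833


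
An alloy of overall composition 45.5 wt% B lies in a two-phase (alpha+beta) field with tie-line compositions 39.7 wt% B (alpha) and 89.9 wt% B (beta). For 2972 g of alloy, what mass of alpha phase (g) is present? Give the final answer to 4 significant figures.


f_alpha = (C_beta - C0) / (C_beta - C_alpha)
f_alpha = (89.9 - 45.5) / (89.9 - 39.7) = 0.884462
m_alpha = f_alpha * m_total = 0.884462 * 2972 = 2629 g


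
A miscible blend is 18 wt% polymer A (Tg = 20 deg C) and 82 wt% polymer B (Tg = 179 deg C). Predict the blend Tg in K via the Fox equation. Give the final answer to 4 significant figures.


1/Tg = w1/Tg1 + w2/Tg2 (in Kelvin)
Tg1 = 293.15 K, Tg2 = 452.15 K
1/Tg = 0.18/293.15 + 0.82/452.15
Tg = 411.9 K


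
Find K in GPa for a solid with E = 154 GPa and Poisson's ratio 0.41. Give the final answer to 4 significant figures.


K = E / (3*(1-2*nu))
K = 154 / (3*(1-2*0.41))
K = 285.2 GPa


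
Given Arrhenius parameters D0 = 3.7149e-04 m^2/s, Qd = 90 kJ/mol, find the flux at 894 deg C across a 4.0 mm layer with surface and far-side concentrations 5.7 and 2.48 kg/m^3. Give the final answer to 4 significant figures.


Step 1: D = D0 * exp(-Qd/(R*T))
T = 894 + 273.15 = 1167.15 K
D = 3.7149e-04 * exp(-90e3 / (8.314 * 1167.15)) = 3.4829e-08 m^2/s
Step 2: J = D * (C1 - C2) / dx
J = 3.4829e-08 * (5.7 - 2.48) / 4e-03
J = 2.804e-05 kg/(m^2*s)


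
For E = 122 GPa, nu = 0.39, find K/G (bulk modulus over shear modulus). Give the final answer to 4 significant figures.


G = E / (2*(1+nu))
G = 122 / (2*(1+0.39)) = 43.8849 GPa
K = E / (3*(1-2*nu))
K = 122 / (3*(1-2*0.39)) = 184.848 GPa
K/G = 184.848 / 43.8849 = 4.212


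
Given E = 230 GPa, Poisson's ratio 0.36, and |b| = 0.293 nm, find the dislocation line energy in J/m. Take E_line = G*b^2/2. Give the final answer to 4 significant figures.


Step 1: G = E / (2*(1+nu))
G = 230 / (2*(1+0.36)) = 84.5588 GPa = 8.45588e+10 Pa
Step 2: E_line = G*b^2/2
b = 0.293 nm = 2.93e-10 m
E_line = 0.5 * 8.45588e+10 * (2.93e-10)^2 = 3.63e-09 J/m


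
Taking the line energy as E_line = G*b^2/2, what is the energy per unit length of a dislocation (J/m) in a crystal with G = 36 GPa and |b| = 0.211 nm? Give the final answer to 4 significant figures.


E = G*b^2/2
b = 0.211 nm = 2.11e-10 m
G = 36 GPa = 3.6e+10 Pa
E = 0.5 * 3.6e+10 * (2.11e-10)^2
E = 8.014e-10 J/m


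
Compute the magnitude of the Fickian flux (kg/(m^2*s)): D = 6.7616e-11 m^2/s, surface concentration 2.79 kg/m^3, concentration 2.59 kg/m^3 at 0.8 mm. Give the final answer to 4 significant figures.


J = -D * (dC/dx) = D * (C1 - C2) / dx
J = 6.7616e-11 * (2.79 - 2.59) / 8e-04
J = 1.69e-08 kg/(m^2*s)


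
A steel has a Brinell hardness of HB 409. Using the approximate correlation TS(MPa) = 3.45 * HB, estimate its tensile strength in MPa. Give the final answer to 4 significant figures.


TS (MPa) = 3.45 * HB
TS = 3.45 * 409
TS = 1411 MPa


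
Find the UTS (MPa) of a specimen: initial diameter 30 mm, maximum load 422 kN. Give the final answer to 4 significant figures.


A0 = pi*(d/2)^2 = pi*(30/2)^2 = 706.858 mm^2
UTS = F_max / A0 = 422*1000 / 706.858
UTS = 597 MPa


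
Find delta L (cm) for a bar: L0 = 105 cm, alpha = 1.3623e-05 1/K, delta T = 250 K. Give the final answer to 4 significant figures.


dL = L0 * alpha * dT
dL = 105 * 1.3623e-05 * 250
dL = 0.3576 cm


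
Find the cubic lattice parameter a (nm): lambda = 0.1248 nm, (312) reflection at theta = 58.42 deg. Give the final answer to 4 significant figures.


d = lambda / (2*sin(theta))
d = 0.1248 / (2*sin(58.42 deg))
d = 0.0732472 nm
a = d * sqrt(h^2+k^2+l^2) = 0.0732472 * sqrt(14)
a = 0.2741 nm


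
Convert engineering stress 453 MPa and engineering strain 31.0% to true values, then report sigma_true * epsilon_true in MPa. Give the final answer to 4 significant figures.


sigma_true = sigma_eng * (1 + epsilon_eng)
sigma_true = 453 * (1 + 0.31) = 593.43 MPa
epsilon_true = ln(1 + epsilon_eng)
epsilon_true = ln(1 + 0.31) = 0.270027
sigma_true * epsilon_true = 593.43 * 0.270027 = 160.2 MPa


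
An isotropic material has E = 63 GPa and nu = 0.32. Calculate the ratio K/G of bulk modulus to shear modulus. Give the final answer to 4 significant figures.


G = E / (2*(1+nu))
G = 63 / (2*(1+0.32)) = 23.8636 GPa
K = E / (3*(1-2*nu))
K = 63 / (3*(1-2*0.32)) = 58.3333 GPa
K/G = 58.3333 / 23.8636 = 2.444


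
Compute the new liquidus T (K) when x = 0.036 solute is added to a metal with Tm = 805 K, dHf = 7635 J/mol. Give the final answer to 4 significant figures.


dT = R*Tm^2*x / dHf
dT = 8.314 * 805^2 * 0.036 / 7635
dT = 25.4036 K
T_new = 805 - 25.4036 = 779.6 K


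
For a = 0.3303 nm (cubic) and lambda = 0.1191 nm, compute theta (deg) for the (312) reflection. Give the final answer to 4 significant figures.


d = a / sqrt(h^2+k^2+l^2)
d = 0.3303 / sqrt(14) = 0.0882764 nm
lambda = 2*d*sin(theta)  =>  sin(theta) = lambda / (2*d)
sin(theta) = 0.1191 / (2 * 0.0882764) = 0.674586
theta = 42.42 deg


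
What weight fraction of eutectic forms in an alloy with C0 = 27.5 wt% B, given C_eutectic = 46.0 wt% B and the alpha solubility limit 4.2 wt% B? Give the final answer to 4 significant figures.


f_primary = (C_e - C0) / (C_e - C_alpha_max)
f_primary = (46.0 - 27.5) / (46.0 - 4.2)
f_primary = 0.442584
f_eutectic = 1 - 0.442584 = 0.5574


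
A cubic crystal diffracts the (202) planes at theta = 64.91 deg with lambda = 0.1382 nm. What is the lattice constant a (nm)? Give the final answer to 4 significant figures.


d = lambda / (2*sin(theta))
d = 0.1382 / (2*sin(64.91 deg))
d = 0.0762994 nm
a = d * sqrt(h^2+k^2+l^2) = 0.0762994 * sqrt(8)
a = 0.2158 nm


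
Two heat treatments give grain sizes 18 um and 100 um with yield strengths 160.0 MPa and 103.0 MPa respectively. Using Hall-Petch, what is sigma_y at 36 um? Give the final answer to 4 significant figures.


sigma_y = sigma0 + k / sqrt(d)
1/sqrt(d1) = 1/sqrt(1.8e-05) = 235.702;  1/sqrt(d2) = 100
k = (sigma1 - sigma2) / (1/sqrt(d1) - 1/sqrt(d2)) = (160.0 - 103.0) / (235.702 - 100) = 0.420037 MPa*m^0.5
sigma0 = sigma1 - k/sqrt(d1) = 160.0 - 0.420037*235.702 = 60.9963 MPa
sigma_y(d3) = 60.9963 + 0.420037 / sqrt(3.6e-05) = 131 MPa


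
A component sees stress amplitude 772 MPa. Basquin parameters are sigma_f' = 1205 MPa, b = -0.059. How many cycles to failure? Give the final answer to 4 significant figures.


sigma_a = sigma_f' * (2*Nf)^b
2*Nf = (sigma_a / sigma_f')^(1/b)
2*Nf = (772 / 1205)^(1/-0.059)
2*Nf = 1894.32
Nf = 947.2 cycles


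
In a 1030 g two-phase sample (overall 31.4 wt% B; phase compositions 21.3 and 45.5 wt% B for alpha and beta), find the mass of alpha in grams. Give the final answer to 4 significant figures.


f_alpha = (C_beta - C0) / (C_beta - C_alpha)
f_alpha = (45.5 - 31.4) / (45.5 - 21.3) = 0.582645
m_alpha = f_alpha * m_total = 0.582645 * 1030 = 600.1 g


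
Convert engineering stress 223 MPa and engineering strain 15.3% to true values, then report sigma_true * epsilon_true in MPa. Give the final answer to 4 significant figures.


sigma_true = sigma_eng * (1 + epsilon_eng)
sigma_true = 223 * (1 + 0.153) = 257.119 MPa
epsilon_true = ln(1 + epsilon_eng)
epsilon_true = ln(1 + 0.153) = 0.142367
sigma_true * epsilon_true = 257.119 * 0.142367 = 36.61 MPa


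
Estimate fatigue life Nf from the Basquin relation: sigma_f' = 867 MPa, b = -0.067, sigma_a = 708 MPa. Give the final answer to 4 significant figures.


sigma_a = sigma_f' * (2*Nf)^b
2*Nf = (sigma_a / sigma_f')^(1/b)
2*Nf = (708 / 867)^(1/-0.067)
2*Nf = 20.5694
Nf = 10.28 cycles


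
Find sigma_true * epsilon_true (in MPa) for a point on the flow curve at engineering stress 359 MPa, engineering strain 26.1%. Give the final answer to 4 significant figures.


sigma_true = sigma_eng * (1 + epsilon_eng)
sigma_true = 359 * (1 + 0.261) = 452.699 MPa
epsilon_true = ln(1 + epsilon_eng)
epsilon_true = ln(1 + 0.261) = 0.231905
sigma_true * epsilon_true = 452.699 * 0.231905 = 105 MPa


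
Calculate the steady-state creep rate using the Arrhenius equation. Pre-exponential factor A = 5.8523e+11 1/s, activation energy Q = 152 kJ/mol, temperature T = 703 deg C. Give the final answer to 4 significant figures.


rate = A * exp(-Q / (R*T))
T = 703 + 273.15 = 976.15 K
rate = 5.8523e+11 * exp(-152e3 / (8.314 * 976.15))
rate = 4299 1/s


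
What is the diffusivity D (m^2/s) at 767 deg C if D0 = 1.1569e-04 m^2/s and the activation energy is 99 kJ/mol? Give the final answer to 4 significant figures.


D = D0 * exp(-Qd / (R*T))
T = 1040.15 K
D = 1.1569e-04 * exp(-99e3 / (8.314 * 1040.15))
D = 1.235e-09 m^2/s


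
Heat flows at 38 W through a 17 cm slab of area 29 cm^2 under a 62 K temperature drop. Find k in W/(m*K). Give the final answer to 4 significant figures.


k = Q*L / (A*dT)
L = 0.17 m, A = 2.9e-03 m^2
k = 38 * 0.17 / (2.9e-03 * 62)
k = 35.93 W/(m*K)


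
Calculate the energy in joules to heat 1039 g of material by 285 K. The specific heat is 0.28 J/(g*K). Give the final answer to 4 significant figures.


Q = m * cp * dT
Q = 1039 * 0.28 * 285
Q = 82910 J


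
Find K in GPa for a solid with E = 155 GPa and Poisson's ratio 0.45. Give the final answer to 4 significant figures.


K = E / (3*(1-2*nu))
K = 155 / (3*(1-2*0.45))
K = 516.7 GPa


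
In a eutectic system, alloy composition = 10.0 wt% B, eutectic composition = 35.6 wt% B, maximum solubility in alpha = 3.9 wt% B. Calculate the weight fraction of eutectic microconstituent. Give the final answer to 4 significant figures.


f_primary = (C_e - C0) / (C_e - C_alpha_max)
f_primary = (35.6 - 10.0) / (35.6 - 3.9)
f_primary = 0.807571
f_eutectic = 1 - 0.807571 = 0.1924


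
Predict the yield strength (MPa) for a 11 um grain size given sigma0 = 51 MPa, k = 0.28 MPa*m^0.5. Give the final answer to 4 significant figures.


sigma_y = sigma0 + k / sqrt(d)
d = 11 um = 1.1e-05 m
sigma_y = 51 + 0.28 / sqrt(1.1e-05)
sigma_y = 135.4 MPa


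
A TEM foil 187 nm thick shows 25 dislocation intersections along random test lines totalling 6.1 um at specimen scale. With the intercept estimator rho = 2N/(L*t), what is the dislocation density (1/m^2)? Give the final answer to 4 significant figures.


rho = 2N / (L * t)
L = 6.1 um = 6.1e-06 m, t = 187 nm = 1.87e-07 m
rho = 2 * 25 / (6.1e-06 * 1.87e-07)
rho = 4.383e+13 1/m^2


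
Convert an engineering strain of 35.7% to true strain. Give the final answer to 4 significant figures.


epsilon_true = ln(1 + epsilon_eng)
epsilon_true = ln(1 + 0.357)
epsilon_true = 0.3053


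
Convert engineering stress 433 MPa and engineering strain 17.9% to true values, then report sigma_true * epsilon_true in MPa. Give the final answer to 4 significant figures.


sigma_true = sigma_eng * (1 + epsilon_eng)
sigma_true = 433 * (1 + 0.179) = 510.507 MPa
epsilon_true = ln(1 + epsilon_eng)
epsilon_true = ln(1 + 0.179) = 0.164667
sigma_true * epsilon_true = 510.507 * 0.164667 = 84.06 MPa


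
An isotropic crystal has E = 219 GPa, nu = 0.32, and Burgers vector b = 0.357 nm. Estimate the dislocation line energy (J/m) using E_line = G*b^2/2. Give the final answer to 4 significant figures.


Step 1: G = E / (2*(1+nu))
G = 219 / (2*(1+0.32)) = 82.9545 GPa = 8.29545e+10 Pa
Step 2: E_line = G*b^2/2
b = 0.357 nm = 3.57e-10 m
E_line = 0.5 * 8.29545e+10 * (3.57e-10)^2 = 5.286e-09 J/m


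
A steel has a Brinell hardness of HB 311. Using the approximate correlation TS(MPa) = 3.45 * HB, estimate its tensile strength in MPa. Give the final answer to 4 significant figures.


TS (MPa) = 3.45 * HB
TS = 3.45 * 311
TS = 1073 MPa


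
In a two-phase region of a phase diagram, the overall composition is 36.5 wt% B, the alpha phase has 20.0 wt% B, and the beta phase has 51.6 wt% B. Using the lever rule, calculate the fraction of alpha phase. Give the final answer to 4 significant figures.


f_alpha = (C_beta - C0) / (C_beta - C_alpha)
f_alpha = (51.6 - 36.5) / (51.6 - 20.0)
f_alpha = 0.4778


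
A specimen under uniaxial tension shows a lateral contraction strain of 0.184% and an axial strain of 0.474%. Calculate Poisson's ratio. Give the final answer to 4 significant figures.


nu = -epsilon_lat / epsilon_axial
Lateral strain is contraction (negative), so using magnitudes:
nu = 0.184 / 0.474
nu = 0.3882


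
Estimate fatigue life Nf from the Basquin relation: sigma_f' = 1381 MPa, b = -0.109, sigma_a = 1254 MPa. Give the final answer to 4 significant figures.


sigma_a = sigma_f' * (2*Nf)^b
2*Nf = (sigma_a / sigma_f')^(1/b)
2*Nf = (1254 / 1381)^(1/-0.109)
2*Nf = 2.42308
Nf = 1.212 cycles


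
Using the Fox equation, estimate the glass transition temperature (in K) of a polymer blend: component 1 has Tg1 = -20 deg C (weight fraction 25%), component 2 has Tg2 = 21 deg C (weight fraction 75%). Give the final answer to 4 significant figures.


1/Tg = w1/Tg1 + w2/Tg2 (in Kelvin)
Tg1 = 253.15 K, Tg2 = 294.15 K
1/Tg = 0.25/253.15 + 0.75/294.15
Tg = 282.7 K


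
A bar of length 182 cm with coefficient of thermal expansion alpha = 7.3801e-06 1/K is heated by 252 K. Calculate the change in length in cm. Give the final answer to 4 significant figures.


dL = L0 * alpha * dT
dL = 182 * 7.3801e-06 * 252
dL = 0.3385 cm


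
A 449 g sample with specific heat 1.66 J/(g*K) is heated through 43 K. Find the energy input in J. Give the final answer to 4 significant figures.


Q = m * cp * dT
Q = 449 * 1.66 * 43
Q = 32050 J


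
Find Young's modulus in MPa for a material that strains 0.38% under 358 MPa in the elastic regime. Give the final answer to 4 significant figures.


E = sigma / epsilon
epsilon = 0.38% = 3.8e-03
E = 358 / 3.8e-03
E = 94210 MPa


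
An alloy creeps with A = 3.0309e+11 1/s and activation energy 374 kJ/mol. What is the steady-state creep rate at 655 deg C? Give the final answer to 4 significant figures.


rate = A * exp(-Q / (R*T))
T = 655 + 273.15 = 928.15 K
rate = 3.0309e+11 * exp(-374e3 / (8.314 * 928.15))
rate = 2.709e-10 1/s


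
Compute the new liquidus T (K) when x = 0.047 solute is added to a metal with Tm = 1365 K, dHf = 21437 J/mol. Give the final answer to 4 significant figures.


dT = R*Tm^2*x / dHf
dT = 8.314 * 1365^2 * 0.047 / 21437
dT = 33.9632 K
T_new = 1365 - 33.9632 = 1331 K


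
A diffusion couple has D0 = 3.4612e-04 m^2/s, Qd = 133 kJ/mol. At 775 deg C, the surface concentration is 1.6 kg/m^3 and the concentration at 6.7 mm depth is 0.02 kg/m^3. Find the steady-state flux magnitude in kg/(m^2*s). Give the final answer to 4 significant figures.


Step 1: D = D0 * exp(-Qd/(R*T))
T = 775 + 273.15 = 1048.15 K
D = 3.4612e-04 * exp(-133e3 / (8.314 * 1048.15)) = 8.14557e-11 m^2/s
Step 2: J = D * (C1 - C2) / dx
J = 8.14557e-11 * (1.6 - 0.02) / 6.7e-03
J = 1.921e-08 kg/(m^2*s)


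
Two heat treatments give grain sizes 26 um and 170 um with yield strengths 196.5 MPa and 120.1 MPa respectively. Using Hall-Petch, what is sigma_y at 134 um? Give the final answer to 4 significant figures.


sigma_y = sigma0 + k / sqrt(d)
1/sqrt(d1) = 1/sqrt(2.6e-05) = 196.116;  1/sqrt(d2) = 76.6965
k = (sigma1 - sigma2) / (1/sqrt(d1) - 1/sqrt(d2)) = (196.5 - 120.1) / (196.116 - 76.6965) = 0.639761 MPa*m^0.5
sigma0 = sigma1 - k/sqrt(d1) = 196.5 - 0.639761*196.116 = 71.0326 MPa
sigma_y(d3) = 71.0326 + 0.639761 / sqrt(1.34e-04) = 126.3 MPa


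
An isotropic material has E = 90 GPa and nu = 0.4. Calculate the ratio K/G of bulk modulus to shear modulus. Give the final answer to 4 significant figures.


G = E / (2*(1+nu))
G = 90 / (2*(1+0.4)) = 32.1429 GPa
K = E / (3*(1-2*nu))
K = 90 / (3*(1-2*0.4)) = 150 GPa
K/G = 150 / 32.1429 = 4.667


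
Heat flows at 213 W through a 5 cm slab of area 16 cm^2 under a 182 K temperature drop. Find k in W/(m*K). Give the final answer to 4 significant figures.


k = Q*L / (A*dT)
L = 0.05 m, A = 1.6e-03 m^2
k = 213 * 0.05 / (1.6e-03 * 182)
k = 36.57 W/(m*K)


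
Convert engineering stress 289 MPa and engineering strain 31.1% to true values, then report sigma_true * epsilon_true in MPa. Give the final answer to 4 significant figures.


sigma_true = sigma_eng * (1 + epsilon_eng)
sigma_true = 289 * (1 + 0.311) = 378.879 MPa
epsilon_true = ln(1 + epsilon_eng)
epsilon_true = ln(1 + 0.311) = 0.27079
sigma_true * epsilon_true = 378.879 * 0.27079 = 102.6 MPa


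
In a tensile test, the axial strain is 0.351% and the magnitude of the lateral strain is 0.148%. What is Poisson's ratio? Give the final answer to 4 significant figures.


nu = -epsilon_lat / epsilon_axial
Lateral strain is contraction (negative), so using magnitudes:
nu = 0.148 / 0.351
nu = 0.4217


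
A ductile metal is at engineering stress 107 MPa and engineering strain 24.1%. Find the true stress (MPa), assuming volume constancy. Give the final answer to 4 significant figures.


sigma_true = sigma_eng * (1 + epsilon_eng)
sigma_true = 107 * (1 + 0.241)
sigma_true = 132.8 MPa


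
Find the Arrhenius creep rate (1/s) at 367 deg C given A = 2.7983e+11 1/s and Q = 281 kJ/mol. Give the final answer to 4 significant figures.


rate = A * exp(-Q / (R*T))
T = 367 + 273.15 = 640.15 K
rate = 2.7983e+11 * exp(-281e3 / (8.314 * 640.15))
rate = 3.29e-12 1/s


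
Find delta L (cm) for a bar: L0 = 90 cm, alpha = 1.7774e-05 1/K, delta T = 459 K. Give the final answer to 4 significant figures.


dL = L0 * alpha * dT
dL = 90 * 1.7774e-05 * 459
dL = 0.7342 cm


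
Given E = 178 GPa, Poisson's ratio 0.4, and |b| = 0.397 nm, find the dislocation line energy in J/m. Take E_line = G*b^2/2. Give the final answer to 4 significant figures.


Step 1: G = E / (2*(1+nu))
G = 178 / (2*(1+0.4)) = 63.5714 GPa = 6.35714e+10 Pa
Step 2: E_line = G*b^2/2
b = 0.397 nm = 3.97e-10 m
E_line = 0.5 * 6.35714e+10 * (3.97e-10)^2 = 5.01e-09 J/m


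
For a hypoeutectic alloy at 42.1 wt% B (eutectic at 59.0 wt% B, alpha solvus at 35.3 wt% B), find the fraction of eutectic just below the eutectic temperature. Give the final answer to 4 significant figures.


f_primary = (C_e - C0) / (C_e - C_alpha_max)
f_primary = (59.0 - 42.1) / (59.0 - 35.3)
f_primary = 0.71308
f_eutectic = 1 - 0.71308 = 0.2869


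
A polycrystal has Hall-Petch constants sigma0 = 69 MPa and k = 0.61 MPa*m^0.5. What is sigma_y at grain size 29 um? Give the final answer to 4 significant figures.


sigma_y = sigma0 + k / sqrt(d)
d = 29 um = 2.9e-05 m
sigma_y = 69 + 0.61 / sqrt(2.9e-05)
sigma_y = 182.3 MPa


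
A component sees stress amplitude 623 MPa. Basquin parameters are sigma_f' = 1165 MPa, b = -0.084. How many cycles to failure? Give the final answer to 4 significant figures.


sigma_a = sigma_f' * (2*Nf)^b
2*Nf = (sigma_a / sigma_f')^(1/b)
2*Nf = (623 / 1165)^(1/-0.084)
2*Nf = 1722.52
Nf = 861.3 cycles


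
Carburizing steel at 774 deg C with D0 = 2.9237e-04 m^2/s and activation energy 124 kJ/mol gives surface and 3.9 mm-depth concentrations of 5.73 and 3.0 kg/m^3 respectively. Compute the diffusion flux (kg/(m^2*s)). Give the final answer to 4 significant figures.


Step 1: D = D0 * exp(-Qd/(R*T))
T = 774 + 273.15 = 1047.15 K
D = 2.9237e-04 * exp(-124e3 / (8.314 * 1047.15)) = 1.90659e-10 m^2/s
Step 2: J = D * (C1 - C2) / dx
J = 1.90659e-10 * (5.73 - 3.0) / 3.9e-03
J = 1.335e-07 kg/(m^2*s)


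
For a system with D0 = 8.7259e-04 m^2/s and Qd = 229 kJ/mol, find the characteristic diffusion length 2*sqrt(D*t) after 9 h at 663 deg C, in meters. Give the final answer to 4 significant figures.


Step 1: D = D0 * exp(-Qd/(R*T))
T = 936.15 K
D = 8.7259e-04 * exp(-229e3 / (8.314 * 936.15)) = 1.45468e-16 m^2/s
Step 2: L = 2*sqrt(D*t)
t = 9 h = 32400 s
L = 2*sqrt(1.45468e-16 * 32400) = 4.342e-06 m


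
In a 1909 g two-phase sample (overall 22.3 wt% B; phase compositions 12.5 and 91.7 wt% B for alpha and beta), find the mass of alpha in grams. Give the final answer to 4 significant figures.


f_alpha = (C_beta - C0) / (C_beta - C_alpha)
f_alpha = (91.7 - 22.3) / (91.7 - 12.5) = 0.876263
m_alpha = f_alpha * m_total = 0.876263 * 1909 = 1673 g


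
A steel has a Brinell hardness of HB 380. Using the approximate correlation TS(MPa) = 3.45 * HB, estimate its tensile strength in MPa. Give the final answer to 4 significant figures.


TS (MPa) = 3.45 * HB
TS = 3.45 * 380
TS = 1311 MPa


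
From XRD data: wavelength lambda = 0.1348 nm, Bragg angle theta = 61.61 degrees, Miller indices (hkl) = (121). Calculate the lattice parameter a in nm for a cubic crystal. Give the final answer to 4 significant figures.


d = lambda / (2*sin(theta))
d = 0.1348 / (2*sin(61.61 deg))
d = 0.0766143 nm
a = d * sqrt(h^2+k^2+l^2) = 0.0766143 * sqrt(6)
a = 0.1877 nm


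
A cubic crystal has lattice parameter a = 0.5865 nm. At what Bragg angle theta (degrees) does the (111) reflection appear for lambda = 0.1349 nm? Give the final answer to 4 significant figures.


d = a / sqrt(h^2+k^2+l^2)
d = 0.5865 / sqrt(3) = 0.338616 nm
lambda = 2*d*sin(theta)  =>  sin(theta) = lambda / (2*d)
sin(theta) = 0.1349 / (2 * 0.338616) = 0.199193
theta = 11.49 deg


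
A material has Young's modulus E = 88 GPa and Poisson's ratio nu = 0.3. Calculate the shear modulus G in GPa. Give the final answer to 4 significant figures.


G = E / (2*(1+nu))
G = 88 / (2*(1+0.3))
G = 33.85 GPa


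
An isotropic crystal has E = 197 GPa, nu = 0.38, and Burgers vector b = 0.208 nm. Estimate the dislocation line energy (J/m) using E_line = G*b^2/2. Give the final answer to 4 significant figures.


Step 1: G = E / (2*(1+nu))
G = 197 / (2*(1+0.38)) = 71.3768 GPa = 7.13768e+10 Pa
Step 2: E_line = G*b^2/2
b = 0.208 nm = 2.08e-10 m
E_line = 0.5 * 7.13768e+10 * (2.08e-10)^2 = 1.544e-09 J/m


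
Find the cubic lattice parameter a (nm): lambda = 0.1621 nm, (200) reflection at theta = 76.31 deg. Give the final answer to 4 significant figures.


d = lambda / (2*sin(theta))
d = 0.1621 / (2*sin(76.31 deg))
d = 0.0834199 nm
a = d * sqrt(h^2+k^2+l^2) = 0.0834199 * sqrt(4)
a = 0.1668 nm


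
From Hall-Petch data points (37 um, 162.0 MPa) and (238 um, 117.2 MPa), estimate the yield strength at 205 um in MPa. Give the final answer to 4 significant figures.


sigma_y = sigma0 + k / sqrt(d)
1/sqrt(d1) = 1/sqrt(3.7e-05) = 164.399;  1/sqrt(d2) = 64.8204
k = (sigma1 - sigma2) / (1/sqrt(d1) - 1/sqrt(d2)) = (162.0 - 117.2) / (164.399 - 64.8204) = 0.449896 MPa*m^0.5
sigma0 = sigma1 - k/sqrt(d1) = 162.0 - 0.449896*164.399 = 88.0376 MPa
sigma_y(d3) = 88.0376 + 0.449896 / sqrt(2.05e-04) = 119.5 MPa


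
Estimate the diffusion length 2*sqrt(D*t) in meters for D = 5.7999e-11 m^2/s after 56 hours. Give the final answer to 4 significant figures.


t = 56 hr = 201600 s
Diffusion length = 2*sqrt(D*t)
= 2*sqrt(5.7999e-11 * 201600)
= 6.839e-03 m


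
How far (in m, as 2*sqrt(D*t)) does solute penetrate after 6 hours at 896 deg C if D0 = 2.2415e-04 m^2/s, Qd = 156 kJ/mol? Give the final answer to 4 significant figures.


Step 1: D = D0 * exp(-Qd/(R*T))
T = 1169.15 K
D = 2.2415e-04 * exp(-156e3 / (8.314 * 1169.15)) = 2.40218e-11 m^2/s
Step 2: L = 2*sqrt(D*t)
t = 6 h = 21600 s
L = 2*sqrt(2.40218e-11 * 21600) = 1.441e-03 m


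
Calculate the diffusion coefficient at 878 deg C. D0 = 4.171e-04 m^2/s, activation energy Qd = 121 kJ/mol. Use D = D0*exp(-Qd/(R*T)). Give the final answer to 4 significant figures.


D = D0 * exp(-Qd / (R*T))
T = 1151.15 K
D = 4.171e-04 * exp(-121e3 / (8.314 * 1151.15))
D = 1.348e-09 m^2/s


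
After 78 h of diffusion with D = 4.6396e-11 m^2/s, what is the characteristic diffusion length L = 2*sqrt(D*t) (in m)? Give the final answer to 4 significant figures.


t = 78 hr = 280800 s
Diffusion length = 2*sqrt(D*t)
= 2*sqrt(4.6396e-11 * 280800)
= 7.219e-03 m


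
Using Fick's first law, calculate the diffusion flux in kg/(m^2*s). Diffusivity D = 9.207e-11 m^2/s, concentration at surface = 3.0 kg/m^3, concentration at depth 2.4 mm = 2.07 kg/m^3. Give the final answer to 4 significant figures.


J = -D * (dC/dx) = D * (C1 - C2) / dx
J = 9.207e-11 * (3.0 - 2.07) / 2.4e-03
J = 3.568e-08 kg/(m^2*s)


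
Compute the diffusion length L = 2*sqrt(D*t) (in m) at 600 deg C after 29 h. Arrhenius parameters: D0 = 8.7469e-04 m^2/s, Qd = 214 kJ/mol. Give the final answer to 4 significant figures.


Step 1: D = D0 * exp(-Qd/(R*T))
T = 873.15 K
D = 8.7469e-04 * exp(-214e3 / (8.314 * 873.15)) = 1.37792e-16 m^2/s
Step 2: L = 2*sqrt(D*t)
t = 29 h = 104400 s
L = 2*sqrt(1.37792e-16 * 104400) = 7.586e-06 m


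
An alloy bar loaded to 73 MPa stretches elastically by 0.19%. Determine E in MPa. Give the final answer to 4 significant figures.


E = sigma / epsilon
epsilon = 0.19% = 1.9e-03
E = 73 / 1.9e-03
E = 38420 MPa


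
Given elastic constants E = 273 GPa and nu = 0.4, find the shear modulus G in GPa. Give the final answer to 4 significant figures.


G = E / (2*(1+nu))
G = 273 / (2*(1+0.4))
G = 97.5 GPa


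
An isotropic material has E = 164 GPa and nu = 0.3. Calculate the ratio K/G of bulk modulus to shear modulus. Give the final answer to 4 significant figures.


G = E / (2*(1+nu))
G = 164 / (2*(1+0.3)) = 63.0769 GPa
K = E / (3*(1-2*nu))
K = 164 / (3*(1-2*0.3)) = 136.667 GPa
K/G = 136.667 / 63.0769 = 2.167


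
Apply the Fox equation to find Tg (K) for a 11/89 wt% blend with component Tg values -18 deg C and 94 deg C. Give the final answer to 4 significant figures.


1/Tg = w1/Tg1 + w2/Tg2 (in Kelvin)
Tg1 = 255.15 K, Tg2 = 367.15 K
1/Tg = 0.11/255.15 + 0.89/367.15
Tg = 350.2 K


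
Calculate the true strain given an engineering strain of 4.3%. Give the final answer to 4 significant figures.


epsilon_true = ln(1 + epsilon_eng)
epsilon_true = ln(1 + 0.043)
epsilon_true = 0.0421


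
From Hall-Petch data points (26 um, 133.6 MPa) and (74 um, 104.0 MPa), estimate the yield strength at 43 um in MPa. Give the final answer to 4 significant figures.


sigma_y = sigma0 + k / sqrt(d)
1/sqrt(d1) = 1/sqrt(2.6e-05) = 196.116;  1/sqrt(d2) = 116.248
k = (sigma1 - sigma2) / (1/sqrt(d1) - 1/sqrt(d2)) = (133.6 - 104.0) / (196.116 - 116.248) = 0.370609 MPa*m^0.5
sigma0 = sigma1 - k/sqrt(d1) = 133.6 - 0.370609*196.116 = 60.9176 MPa
sigma_y(d3) = 60.9176 + 0.370609 / sqrt(4.3e-05) = 117.4 MPa


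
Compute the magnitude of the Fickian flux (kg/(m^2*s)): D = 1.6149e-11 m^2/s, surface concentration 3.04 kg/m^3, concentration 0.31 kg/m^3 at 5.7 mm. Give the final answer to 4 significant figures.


J = -D * (dC/dx) = D * (C1 - C2) / dx
J = 1.6149e-11 * (3.04 - 0.31) / 5.7e-03
J = 7.735e-09 kg/(m^2*s)


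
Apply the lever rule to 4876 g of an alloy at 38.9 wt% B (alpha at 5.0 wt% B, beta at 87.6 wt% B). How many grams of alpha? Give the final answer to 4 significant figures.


f_alpha = (C_beta - C0) / (C_beta - C_alpha)
f_alpha = (87.6 - 38.9) / (87.6 - 5.0) = 0.589588
m_alpha = f_alpha * m_total = 0.589588 * 4876 = 2875 g


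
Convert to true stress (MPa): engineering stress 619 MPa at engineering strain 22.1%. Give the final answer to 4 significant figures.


sigma_true = sigma_eng * (1 + epsilon_eng)
sigma_true = 619 * (1 + 0.221)
sigma_true = 755.8 MPa


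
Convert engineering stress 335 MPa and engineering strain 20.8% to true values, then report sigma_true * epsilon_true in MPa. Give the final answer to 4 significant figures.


sigma_true = sigma_eng * (1 + epsilon_eng)
sigma_true = 335 * (1 + 0.208) = 404.68 MPa
epsilon_true = ln(1 + epsilon_eng)
epsilon_true = ln(1 + 0.208) = 0.188966
sigma_true * epsilon_true = 404.68 * 0.188966 = 76.47 MPa


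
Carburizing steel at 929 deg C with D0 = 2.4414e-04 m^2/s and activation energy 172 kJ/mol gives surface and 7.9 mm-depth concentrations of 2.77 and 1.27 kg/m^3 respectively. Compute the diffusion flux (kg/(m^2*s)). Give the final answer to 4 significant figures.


Step 1: D = D0 * exp(-Qd/(R*T))
T = 929 + 273.15 = 1202.15 K
D = 2.4414e-04 * exp(-172e3 / (8.314 * 1202.15)) = 8.19963e-12 m^2/s
Step 2: J = D * (C1 - C2) / dx
J = 8.19963e-12 * (2.77 - 1.27) / 7.9e-03
J = 1.557e-09 kg/(m^2*s)


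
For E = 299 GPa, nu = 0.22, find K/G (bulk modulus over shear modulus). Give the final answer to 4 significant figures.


G = E / (2*(1+nu))
G = 299 / (2*(1+0.22)) = 122.541 GPa
K = E / (3*(1-2*nu))
K = 299 / (3*(1-2*0.22)) = 177.976 GPa
K/G = 177.976 / 122.541 = 1.452


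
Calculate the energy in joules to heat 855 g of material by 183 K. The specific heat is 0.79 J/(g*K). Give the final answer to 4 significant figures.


Q = m * cp * dT
Q = 855 * 0.79 * 183
Q = 123600 J


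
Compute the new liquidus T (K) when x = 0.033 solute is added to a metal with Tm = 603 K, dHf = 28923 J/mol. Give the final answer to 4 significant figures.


dT = R*Tm^2*x / dHf
dT = 8.314 * 603^2 * 0.033 / 28923
dT = 3.44918 K
T_new = 603 - 3.44918 = 599.6 K


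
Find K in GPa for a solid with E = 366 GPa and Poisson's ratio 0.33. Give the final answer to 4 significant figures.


K = E / (3*(1-2*nu))
K = 366 / (3*(1-2*0.33))
K = 358.8 GPa


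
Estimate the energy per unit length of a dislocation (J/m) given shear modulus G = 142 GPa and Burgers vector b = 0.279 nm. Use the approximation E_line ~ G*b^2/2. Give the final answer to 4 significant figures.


E = G*b^2/2
b = 0.279 nm = 2.79e-10 m
G = 142 GPa = 1.42e+11 Pa
E = 0.5 * 1.42e+11 * (2.79e-10)^2
E = 5.527e-09 J/m


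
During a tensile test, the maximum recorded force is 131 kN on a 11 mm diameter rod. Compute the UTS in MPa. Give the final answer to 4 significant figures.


A0 = pi*(d/2)^2 = pi*(11/2)^2 = 95.0332 mm^2
UTS = F_max / A0 = 131*1000 / 95.0332
UTS = 1378 MPa


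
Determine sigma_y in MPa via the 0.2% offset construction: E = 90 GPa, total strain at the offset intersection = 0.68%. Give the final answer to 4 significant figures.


Offset strain = 0.002
Elastic strain at yield = total_strain - offset = 6.8e-03 - 0.002 = 4.8e-03
sigma_y = E * elastic_strain = 90000 * 4.8e-03
sigma_y = 432 MPa


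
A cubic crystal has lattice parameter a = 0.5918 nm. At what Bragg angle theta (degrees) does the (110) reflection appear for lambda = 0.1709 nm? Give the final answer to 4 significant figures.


d = a / sqrt(h^2+k^2+l^2)
d = 0.5918 / sqrt(2) = 0.418466 nm
lambda = 2*d*sin(theta)  =>  sin(theta) = lambda / (2*d)
sin(theta) = 0.1709 / (2 * 0.418466) = 0.204198
theta = 11.78 deg


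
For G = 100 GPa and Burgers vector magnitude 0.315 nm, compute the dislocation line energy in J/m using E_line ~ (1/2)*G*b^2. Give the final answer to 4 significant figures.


E = G*b^2/2
b = 0.315 nm = 3.15e-10 m
G = 100 GPa = 1e+11 Pa
E = 0.5 * 1e+11 * (3.15e-10)^2
E = 4.961e-09 J/m


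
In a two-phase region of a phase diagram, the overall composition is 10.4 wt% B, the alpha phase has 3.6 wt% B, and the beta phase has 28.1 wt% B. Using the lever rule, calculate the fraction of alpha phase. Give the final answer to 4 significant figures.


f_alpha = (C_beta - C0) / (C_beta - C_alpha)
f_alpha = (28.1 - 10.4) / (28.1 - 3.6)
f_alpha = 0.7224


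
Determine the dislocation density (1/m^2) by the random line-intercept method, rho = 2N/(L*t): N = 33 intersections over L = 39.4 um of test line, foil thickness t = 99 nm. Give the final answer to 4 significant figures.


rho = 2N / (L * t)
L = 39.4 um = 3.94e-05 m, t = 99 nm = 9.9e-08 m
rho = 2 * 33 / (3.94e-05 * 9.9e-08)
rho = 1.692e+13 1/m^2


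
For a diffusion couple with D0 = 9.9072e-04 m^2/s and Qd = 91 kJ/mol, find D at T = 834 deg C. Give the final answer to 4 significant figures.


D = D0 * exp(-Qd / (R*T))
T = 1107.15 K
D = 9.9072e-04 * exp(-91e3 / (8.314 * 1107.15))
D = 5.04e-08 m^2/s


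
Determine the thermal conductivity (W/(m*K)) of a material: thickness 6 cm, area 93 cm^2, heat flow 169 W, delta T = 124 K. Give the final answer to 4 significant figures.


k = Q*L / (A*dT)
L = 0.06 m, A = 9.3e-03 m^2
k = 169 * 0.06 / (9.3e-03 * 124)
k = 8.793 W/(m*K)


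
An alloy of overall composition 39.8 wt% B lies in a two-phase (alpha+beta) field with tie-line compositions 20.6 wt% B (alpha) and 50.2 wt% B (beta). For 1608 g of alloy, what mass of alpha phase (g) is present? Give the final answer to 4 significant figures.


f_alpha = (C_beta - C0) / (C_beta - C_alpha)
f_alpha = (50.2 - 39.8) / (50.2 - 20.6) = 0.351351
m_alpha = f_alpha * m_total = 0.351351 * 1608 = 565 g


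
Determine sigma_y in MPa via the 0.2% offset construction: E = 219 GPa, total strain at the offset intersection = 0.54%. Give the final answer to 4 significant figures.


Offset strain = 0.002
Elastic strain at yield = total_strain - offset = 5.4e-03 - 0.002 = 3.4e-03
sigma_y = E * elastic_strain = 219000 * 3.4e-03
sigma_y = 744.6 MPa


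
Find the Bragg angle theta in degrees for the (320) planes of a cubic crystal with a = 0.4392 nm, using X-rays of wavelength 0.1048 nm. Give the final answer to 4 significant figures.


d = a / sqrt(h^2+k^2+l^2)
d = 0.4392 / sqrt(13) = 0.121812 nm
lambda = 2*d*sin(theta)  =>  sin(theta) = lambda / (2*d)
sin(theta) = 0.1048 / (2 * 0.121812) = 0.430171
theta = 25.48 deg


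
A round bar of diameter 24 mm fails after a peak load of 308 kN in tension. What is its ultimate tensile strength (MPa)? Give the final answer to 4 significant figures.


A0 = pi*(d/2)^2 = pi*(24/2)^2 = 452.389 mm^2
UTS = F_max / A0 = 308*1000 / 452.389
UTS = 680.8 MPa


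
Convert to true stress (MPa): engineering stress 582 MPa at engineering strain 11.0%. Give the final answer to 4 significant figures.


sigma_true = sigma_eng * (1 + epsilon_eng)
sigma_true = 582 * (1 + 0.11)
sigma_true = 646 MPa


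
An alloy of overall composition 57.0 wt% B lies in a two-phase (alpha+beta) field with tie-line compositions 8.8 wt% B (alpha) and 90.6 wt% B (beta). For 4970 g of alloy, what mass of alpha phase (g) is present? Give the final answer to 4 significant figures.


f_alpha = (C_beta - C0) / (C_beta - C_alpha)
f_alpha = (90.6 - 57.0) / (90.6 - 8.8) = 0.410758
m_alpha = f_alpha * m_total = 0.410758 * 4970 = 2041 g


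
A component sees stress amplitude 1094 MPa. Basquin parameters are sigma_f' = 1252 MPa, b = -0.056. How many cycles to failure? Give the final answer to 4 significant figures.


sigma_a = sigma_f' * (2*Nf)^b
2*Nf = (sigma_a / sigma_f')^(1/b)
2*Nf = (1094 / 1252)^(1/-0.056)
2*Nf = 11.1223
Nf = 5.561 cycles


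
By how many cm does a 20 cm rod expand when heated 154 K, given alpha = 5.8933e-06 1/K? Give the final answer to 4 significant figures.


dL = L0 * alpha * dT
dL = 20 * 5.8933e-06 * 154
dL = 0.01815 cm


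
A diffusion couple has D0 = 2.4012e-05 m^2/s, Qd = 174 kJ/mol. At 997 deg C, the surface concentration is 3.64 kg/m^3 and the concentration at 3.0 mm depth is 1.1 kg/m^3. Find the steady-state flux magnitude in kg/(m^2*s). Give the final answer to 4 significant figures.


Step 1: D = D0 * exp(-Qd/(R*T))
T = 997 + 273.15 = 1270.15 K
D = 2.4012e-05 * exp(-174e3 / (8.314 * 1270.15)) = 1.67671e-12 m^2/s
Step 2: J = D * (C1 - C2) / dx
J = 1.67671e-12 * (3.64 - 1.1) / 3e-03
J = 1.42e-09 kg/(m^2*s)


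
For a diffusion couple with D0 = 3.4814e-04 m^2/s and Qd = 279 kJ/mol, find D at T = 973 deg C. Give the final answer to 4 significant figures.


D = D0 * exp(-Qd / (R*T))
T = 1246.15 K
D = 3.4814e-04 * exp(-279e3 / (8.314 * 1246.15))
D = 7.023e-16 m^2/s


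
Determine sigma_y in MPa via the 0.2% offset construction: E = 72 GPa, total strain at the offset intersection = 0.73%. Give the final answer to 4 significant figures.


Offset strain = 0.002
Elastic strain at yield = total_strain - offset = 7.3e-03 - 0.002 = 5.3e-03
sigma_y = E * elastic_strain = 72000 * 5.3e-03
sigma_y = 381.6 MPa


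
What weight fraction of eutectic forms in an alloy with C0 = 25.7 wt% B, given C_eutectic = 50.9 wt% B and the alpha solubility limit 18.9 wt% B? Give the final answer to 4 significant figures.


f_primary = (C_e - C0) / (C_e - C_alpha_max)
f_primary = (50.9 - 25.7) / (50.9 - 18.9)
f_primary = 0.7875
f_eutectic = 1 - 0.7875 = 0.2125


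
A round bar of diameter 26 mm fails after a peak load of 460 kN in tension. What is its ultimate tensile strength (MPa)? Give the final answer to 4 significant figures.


A0 = pi*(d/2)^2 = pi*(26/2)^2 = 530.929 mm^2
UTS = F_max / A0 = 460*1000 / 530.929
UTS = 866.4 MPa


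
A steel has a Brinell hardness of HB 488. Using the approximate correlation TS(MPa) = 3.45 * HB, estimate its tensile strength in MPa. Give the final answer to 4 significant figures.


TS (MPa) = 3.45 * HB
TS = 3.45 * 488
TS = 1684 MPa


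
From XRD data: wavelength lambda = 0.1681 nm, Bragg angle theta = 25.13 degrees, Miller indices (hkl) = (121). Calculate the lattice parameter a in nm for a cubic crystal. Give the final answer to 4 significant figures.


d = lambda / (2*sin(theta))
d = 0.1681 / (2*sin(25.13 deg))
d = 0.197917 nm
a = d * sqrt(h^2+k^2+l^2) = 0.197917 * sqrt(6)
a = 0.4848 nm


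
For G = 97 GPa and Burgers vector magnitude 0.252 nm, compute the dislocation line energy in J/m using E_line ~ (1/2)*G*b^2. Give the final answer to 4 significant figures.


E = G*b^2/2
b = 0.252 nm = 2.52e-10 m
G = 97 GPa = 9.7e+10 Pa
E = 0.5 * 9.7e+10 * (2.52e-10)^2
E = 3.08e-09 J/m


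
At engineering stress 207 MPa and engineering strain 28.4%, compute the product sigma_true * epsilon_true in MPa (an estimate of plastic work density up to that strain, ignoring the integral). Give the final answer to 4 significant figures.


sigma_true = sigma_eng * (1 + epsilon_eng)
sigma_true = 207 * (1 + 0.284) = 265.788 MPa
epsilon_true = ln(1 + epsilon_eng)
epsilon_true = ln(1 + 0.284) = 0.24998
sigma_true * epsilon_true = 265.788 * 0.24998 = 66.44 MPa


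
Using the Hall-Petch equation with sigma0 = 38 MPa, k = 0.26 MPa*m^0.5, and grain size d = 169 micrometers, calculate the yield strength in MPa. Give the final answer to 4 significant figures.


sigma_y = sigma0 + k / sqrt(d)
d = 169 um = 1.69e-04 m
sigma_y = 38 + 0.26 / sqrt(1.69e-04)
sigma_y = 58 MPa


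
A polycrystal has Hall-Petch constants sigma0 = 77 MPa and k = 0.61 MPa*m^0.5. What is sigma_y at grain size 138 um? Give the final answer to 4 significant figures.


sigma_y = sigma0 + k / sqrt(d)
d = 138 um = 1.38e-04 m
sigma_y = 77 + 0.61 / sqrt(1.38e-04)
sigma_y = 128.9 MPa


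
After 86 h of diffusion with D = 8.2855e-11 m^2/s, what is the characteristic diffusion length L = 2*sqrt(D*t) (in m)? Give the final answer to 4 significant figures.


t = 86 hr = 309600 s
Diffusion length = 2*sqrt(D*t)
= 2*sqrt(8.2855e-11 * 309600)
= 0.01013 m


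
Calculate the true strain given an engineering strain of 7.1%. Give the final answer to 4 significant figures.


epsilon_true = ln(1 + epsilon_eng)
epsilon_true = ln(1 + 0.071)
epsilon_true = 0.06859


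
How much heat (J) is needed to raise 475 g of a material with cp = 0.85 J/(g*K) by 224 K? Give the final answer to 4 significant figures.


Q = m * cp * dT
Q = 475 * 0.85 * 224
Q = 90440 J


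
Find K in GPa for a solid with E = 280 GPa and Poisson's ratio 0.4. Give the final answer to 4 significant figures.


K = E / (3*(1-2*nu))
K = 280 / (3*(1-2*0.4))
K = 466.7 GPa


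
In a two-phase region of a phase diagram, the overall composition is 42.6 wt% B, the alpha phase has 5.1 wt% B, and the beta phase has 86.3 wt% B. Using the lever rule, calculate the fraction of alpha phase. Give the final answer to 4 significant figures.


f_alpha = (C_beta - C0) / (C_beta - C_alpha)
f_alpha = (86.3 - 42.6) / (86.3 - 5.1)
f_alpha = 0.5382


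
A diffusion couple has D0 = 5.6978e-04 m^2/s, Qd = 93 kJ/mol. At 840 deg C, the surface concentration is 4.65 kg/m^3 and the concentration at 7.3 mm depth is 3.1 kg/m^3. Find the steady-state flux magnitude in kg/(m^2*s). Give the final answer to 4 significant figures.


Step 1: D = D0 * exp(-Qd/(R*T))
T = 840 + 273.15 = 1113.15 K
D = 5.6978e-04 * exp(-93e3 / (8.314 * 1113.15)) = 2.46331e-08 m^2/s
Step 2: J = D * (C1 - C2) / dx
J = 2.46331e-08 * (4.65 - 3.1) / 7.3e-03
J = 5.23e-06 kg/(m^2*s)
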